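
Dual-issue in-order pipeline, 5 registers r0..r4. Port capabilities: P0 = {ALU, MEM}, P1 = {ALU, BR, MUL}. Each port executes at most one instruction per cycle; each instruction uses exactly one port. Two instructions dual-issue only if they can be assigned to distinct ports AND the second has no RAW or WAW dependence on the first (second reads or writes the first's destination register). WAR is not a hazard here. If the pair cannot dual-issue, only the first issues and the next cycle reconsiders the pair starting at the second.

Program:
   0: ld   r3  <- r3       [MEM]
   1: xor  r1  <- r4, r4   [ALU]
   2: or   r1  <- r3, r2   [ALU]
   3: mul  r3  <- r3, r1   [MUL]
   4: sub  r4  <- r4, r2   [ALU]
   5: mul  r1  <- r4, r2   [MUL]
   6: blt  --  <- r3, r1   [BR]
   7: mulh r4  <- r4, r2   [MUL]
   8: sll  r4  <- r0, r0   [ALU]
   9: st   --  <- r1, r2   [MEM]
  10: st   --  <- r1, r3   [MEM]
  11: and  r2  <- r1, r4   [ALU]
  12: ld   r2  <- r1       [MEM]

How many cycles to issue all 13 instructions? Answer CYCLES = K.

CYCLES = 9

0. ld;xor @i0+i1  | dual
1. or @i2  | RAW r1
2. mul;sub @i3+i4  | dual
3. mul @i5  | no-port MUL/BR
4. blt @i6  | no-port BR/MUL
5. mulh @i7  | WAW r4
6. sll;st @i8+i9  | dual
7. st;and @i10+i11  | dual
8. ld @i12  | tail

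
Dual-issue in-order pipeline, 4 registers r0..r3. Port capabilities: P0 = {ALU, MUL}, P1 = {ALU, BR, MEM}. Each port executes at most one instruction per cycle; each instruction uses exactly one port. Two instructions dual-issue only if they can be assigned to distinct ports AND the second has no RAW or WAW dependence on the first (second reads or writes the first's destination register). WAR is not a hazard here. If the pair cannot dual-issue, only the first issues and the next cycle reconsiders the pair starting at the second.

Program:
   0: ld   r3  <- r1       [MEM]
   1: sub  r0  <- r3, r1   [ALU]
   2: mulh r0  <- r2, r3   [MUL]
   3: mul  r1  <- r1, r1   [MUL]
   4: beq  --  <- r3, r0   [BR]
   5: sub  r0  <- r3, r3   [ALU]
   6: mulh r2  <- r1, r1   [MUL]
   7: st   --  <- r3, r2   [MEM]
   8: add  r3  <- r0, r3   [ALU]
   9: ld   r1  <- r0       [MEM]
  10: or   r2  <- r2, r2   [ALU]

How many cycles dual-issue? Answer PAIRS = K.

c0: i0 ld  RAW r3
c1: i1 sub  WAW r0
c2: i2 mulh  no-port MUL/MUL
c3: i3+i4 mul;beq  dual
c4: i5+i6 sub;mulh  dual
c5: i7+i8 st;add  dual
c6: i9+i10 ld;or  dual

PAIRS = 4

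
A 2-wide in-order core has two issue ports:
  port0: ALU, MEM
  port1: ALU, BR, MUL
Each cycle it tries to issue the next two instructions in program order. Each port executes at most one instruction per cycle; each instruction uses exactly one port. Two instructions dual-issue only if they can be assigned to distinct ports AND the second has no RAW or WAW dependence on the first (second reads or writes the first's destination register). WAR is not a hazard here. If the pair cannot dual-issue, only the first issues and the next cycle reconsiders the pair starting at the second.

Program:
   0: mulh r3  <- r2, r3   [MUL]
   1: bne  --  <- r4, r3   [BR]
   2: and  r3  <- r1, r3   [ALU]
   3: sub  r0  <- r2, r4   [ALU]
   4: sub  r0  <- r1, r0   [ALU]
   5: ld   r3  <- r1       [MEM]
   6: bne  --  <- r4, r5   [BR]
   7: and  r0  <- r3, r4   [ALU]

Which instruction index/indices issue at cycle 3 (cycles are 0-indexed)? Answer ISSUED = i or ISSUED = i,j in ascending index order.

ISSUED = 4,5

t=0 i0:mulh ; no-port MUL/BR
t=1 i1+i2:bne and ; pair
t=2 i3:sub ; RAW+WAW r0
t=3 i4+i5:sub ld ; pair
t=4 i6+i7:bne and ; pair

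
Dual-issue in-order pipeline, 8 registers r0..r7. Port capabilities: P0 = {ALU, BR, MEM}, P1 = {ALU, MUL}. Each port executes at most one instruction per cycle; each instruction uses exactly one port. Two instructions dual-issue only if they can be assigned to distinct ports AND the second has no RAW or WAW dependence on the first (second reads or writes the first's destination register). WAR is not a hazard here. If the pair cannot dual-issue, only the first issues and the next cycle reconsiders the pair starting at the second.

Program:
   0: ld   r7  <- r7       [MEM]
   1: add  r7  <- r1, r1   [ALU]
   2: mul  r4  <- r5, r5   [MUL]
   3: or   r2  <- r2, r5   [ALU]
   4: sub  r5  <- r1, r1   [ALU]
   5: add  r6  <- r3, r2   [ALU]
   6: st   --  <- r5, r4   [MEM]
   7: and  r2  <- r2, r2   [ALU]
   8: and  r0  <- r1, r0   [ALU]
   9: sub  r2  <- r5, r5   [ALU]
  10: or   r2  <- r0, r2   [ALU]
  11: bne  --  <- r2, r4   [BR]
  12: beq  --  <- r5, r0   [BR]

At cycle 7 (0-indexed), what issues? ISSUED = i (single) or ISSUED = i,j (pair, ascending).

ISSUED = 11

0. ld @i0  | WAW r7
1. add+mul @i1/i2  | dual
2. or+sub @i3/i4  | dual
3. add+st @i5/i6  | dual
4. and+and @i7/i8  | dual
5. sub @i9  | RAW+WAW r2
6. or @i10  | RAW r2
7. bne @i11  | no-port BR/BR
8. beq @i12  | tail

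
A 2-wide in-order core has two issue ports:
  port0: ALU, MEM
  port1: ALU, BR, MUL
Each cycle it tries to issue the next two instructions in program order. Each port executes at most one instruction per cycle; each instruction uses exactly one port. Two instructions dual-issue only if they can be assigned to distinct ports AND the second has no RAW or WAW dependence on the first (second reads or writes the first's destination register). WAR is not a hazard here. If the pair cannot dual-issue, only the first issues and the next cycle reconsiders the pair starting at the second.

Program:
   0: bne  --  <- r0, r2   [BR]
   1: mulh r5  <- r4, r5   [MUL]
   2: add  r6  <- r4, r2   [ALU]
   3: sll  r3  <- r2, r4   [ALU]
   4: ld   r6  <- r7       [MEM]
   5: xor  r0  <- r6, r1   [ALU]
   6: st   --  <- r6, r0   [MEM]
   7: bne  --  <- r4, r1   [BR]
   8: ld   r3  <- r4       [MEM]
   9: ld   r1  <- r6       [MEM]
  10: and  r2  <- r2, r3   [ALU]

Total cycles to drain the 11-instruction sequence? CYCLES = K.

c0: i0 bne  no-port BR/MUL
c1: i1&i2 mulh+add  pair
c2: i3&i4 sll+ld  pair
c3: i5 xor  RAW r0
c4: i6&i7 st+bne  pair
c5: i8 ld  no-port MEM/MEM
c6: i9&i10 ld+and  pair

CYCLES = 7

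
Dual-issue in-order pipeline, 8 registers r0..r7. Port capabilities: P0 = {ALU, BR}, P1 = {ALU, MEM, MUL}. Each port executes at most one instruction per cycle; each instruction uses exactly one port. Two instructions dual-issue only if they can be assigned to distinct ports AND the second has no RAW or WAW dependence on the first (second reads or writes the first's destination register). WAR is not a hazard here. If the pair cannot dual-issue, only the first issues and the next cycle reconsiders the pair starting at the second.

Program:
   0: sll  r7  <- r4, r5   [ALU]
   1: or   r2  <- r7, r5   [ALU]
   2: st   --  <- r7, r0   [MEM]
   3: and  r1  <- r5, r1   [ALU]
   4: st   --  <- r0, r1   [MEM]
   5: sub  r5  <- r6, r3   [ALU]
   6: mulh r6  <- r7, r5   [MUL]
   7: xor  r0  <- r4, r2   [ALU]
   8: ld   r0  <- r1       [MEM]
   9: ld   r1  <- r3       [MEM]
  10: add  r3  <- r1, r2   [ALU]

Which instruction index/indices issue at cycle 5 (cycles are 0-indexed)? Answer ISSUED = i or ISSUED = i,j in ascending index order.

#0 head=0: sll i0 RAW r7
#1 head=1: or;st i1,i2 dual
#2 head=3: and i3 RAW r1
#3 head=4: st;sub i4,i5 dual
#4 head=6: mulh;xor i6,i7 dual
#5 head=8: ld i8 no-port MEM/MEM
#6 head=9: ld i9 RAW r1
#7 head=10: add i10 tail

ISSUED = 8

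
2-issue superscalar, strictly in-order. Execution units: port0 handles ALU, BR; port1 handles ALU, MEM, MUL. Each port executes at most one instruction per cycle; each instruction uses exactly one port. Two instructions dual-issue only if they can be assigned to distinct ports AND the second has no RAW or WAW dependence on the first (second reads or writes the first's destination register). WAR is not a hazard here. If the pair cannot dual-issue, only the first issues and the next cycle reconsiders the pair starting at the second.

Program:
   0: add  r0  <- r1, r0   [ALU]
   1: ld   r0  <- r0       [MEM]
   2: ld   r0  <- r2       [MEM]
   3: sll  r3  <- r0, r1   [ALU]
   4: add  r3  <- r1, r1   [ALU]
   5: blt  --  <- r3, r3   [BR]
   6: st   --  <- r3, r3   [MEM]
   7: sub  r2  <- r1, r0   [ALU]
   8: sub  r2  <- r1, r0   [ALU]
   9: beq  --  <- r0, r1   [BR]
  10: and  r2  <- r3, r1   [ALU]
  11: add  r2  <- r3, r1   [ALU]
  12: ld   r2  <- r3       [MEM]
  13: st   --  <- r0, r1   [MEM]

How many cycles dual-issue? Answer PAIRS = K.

[0] i0  add  -- RAW+WAW r0
[1] i1  ld  -- no-port MEM/MEM
[2] i2  ld  -- RAW r0
[3] i3  sll  -- WAW r3
[4] i4  add  -- RAW r3
[5] i5,i6  blt+st  -- pair
[6] i7  sub  -- WAW r2
[7] i8,i9  sub+beq  -- pair
[8] i10  and  -- WAW r2
[9] i11  add  -- WAW r2
[10] i12  ld  -- no-port MEM/MEM
[11] i13  st  -- tail

PAIRS = 2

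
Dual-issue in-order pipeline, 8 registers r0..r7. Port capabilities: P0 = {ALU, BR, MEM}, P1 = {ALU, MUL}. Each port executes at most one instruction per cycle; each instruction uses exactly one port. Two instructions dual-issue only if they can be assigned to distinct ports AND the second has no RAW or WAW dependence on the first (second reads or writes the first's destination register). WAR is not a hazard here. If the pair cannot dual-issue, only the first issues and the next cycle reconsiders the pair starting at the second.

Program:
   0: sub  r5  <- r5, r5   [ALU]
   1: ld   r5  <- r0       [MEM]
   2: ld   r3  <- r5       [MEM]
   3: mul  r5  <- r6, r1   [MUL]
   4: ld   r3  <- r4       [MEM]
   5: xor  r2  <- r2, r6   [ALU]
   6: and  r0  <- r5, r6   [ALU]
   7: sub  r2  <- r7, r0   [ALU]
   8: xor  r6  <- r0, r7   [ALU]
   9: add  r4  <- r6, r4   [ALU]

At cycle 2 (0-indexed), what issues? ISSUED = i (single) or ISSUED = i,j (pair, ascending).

ISSUED = 2,3

  cy0 -> i0 (sub) WAW r5
  cy1 -> i1 (ld) no-port MEM/MEM
  cy2 -> i2&i3 (ld+mul) 2-wide
  cy3 -> i4&i5 (ld+xor) 2-wide
  cy4 -> i6 (and) RAW r0
  cy5 -> i7&i8 (sub+xor) 2-wide
  cy6 -> i9 (add) tail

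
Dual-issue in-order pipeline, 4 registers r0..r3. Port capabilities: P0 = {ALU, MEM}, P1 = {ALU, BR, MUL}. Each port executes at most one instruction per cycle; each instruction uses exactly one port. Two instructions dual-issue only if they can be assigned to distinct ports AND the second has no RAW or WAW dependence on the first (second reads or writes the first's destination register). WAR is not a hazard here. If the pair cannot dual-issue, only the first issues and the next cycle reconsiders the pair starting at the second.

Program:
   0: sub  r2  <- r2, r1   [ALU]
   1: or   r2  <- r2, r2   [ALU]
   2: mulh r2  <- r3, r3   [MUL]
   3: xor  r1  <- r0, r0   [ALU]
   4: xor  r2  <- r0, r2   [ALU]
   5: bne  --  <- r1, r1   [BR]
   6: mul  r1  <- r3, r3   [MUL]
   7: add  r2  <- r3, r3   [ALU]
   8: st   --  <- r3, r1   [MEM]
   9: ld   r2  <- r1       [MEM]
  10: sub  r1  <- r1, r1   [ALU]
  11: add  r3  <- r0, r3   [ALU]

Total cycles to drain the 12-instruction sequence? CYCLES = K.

  cy0 -> i0 (sub) RAW+WAW r2
  cy1 -> i1 (or) WAW r2
  cy2 -> i2&i3 (mulh;xor) dual
  cy3 -> i4&i5 (xor;bne) dual
  cy4 -> i6&i7 (mul;add) dual
  cy5 -> i8 (st) no-port MEM/MEM
  cy6 -> i9&i10 (ld;sub) dual
  cy7 -> i11 (add) tail

CYCLES = 8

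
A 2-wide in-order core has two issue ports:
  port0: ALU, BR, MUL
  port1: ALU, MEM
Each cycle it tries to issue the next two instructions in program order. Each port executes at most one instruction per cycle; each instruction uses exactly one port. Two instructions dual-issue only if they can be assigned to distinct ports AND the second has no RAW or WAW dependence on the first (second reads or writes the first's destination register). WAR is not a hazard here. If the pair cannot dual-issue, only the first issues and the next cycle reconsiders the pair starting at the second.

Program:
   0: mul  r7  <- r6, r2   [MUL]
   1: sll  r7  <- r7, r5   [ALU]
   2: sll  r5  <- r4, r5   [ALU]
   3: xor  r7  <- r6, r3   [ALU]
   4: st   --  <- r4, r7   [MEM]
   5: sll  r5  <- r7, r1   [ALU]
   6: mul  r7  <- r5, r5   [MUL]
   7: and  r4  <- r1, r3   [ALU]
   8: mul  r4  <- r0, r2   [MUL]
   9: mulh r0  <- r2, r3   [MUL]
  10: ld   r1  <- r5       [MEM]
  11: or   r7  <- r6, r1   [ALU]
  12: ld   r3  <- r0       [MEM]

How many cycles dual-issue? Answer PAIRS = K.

  cy0 -> i0 (mul) RAW+WAW r7
  cy1 -> i1,i2 (sll/sll) pair
  cy2 -> i3 (xor) RAW r7
  cy3 -> i4,i5 (st/sll) pair
  cy4 -> i6,i7 (mul/and) pair
  cy5 -> i8 (mul) no-port MUL/MUL
  cy6 -> i9,i10 (mulh/ld) pair
  cy7 -> i11,i12 (or/ld) pair

PAIRS = 5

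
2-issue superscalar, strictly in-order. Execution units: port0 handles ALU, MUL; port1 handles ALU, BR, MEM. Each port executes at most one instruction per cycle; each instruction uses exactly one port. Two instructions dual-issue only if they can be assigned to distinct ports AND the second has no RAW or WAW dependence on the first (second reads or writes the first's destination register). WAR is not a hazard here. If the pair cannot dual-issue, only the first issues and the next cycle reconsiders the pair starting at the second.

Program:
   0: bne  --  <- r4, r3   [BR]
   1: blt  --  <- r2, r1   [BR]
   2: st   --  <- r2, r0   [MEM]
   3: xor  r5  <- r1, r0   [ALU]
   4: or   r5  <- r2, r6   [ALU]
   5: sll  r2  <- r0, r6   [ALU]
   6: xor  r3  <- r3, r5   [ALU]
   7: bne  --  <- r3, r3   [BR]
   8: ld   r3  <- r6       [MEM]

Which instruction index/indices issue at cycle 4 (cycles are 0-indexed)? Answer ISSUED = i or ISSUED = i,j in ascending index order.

ISSUED = 6

c0: i0 bne  no-port BR/BR
c1: i1 blt  no-port BR/MEM
c2: i2,i3 st+xor  pair
c3: i4,i5 or+sll  pair
c4: i6 xor  RAW r3
c5: i7 bne  no-port BR/MEM
c6: i8 ld  tail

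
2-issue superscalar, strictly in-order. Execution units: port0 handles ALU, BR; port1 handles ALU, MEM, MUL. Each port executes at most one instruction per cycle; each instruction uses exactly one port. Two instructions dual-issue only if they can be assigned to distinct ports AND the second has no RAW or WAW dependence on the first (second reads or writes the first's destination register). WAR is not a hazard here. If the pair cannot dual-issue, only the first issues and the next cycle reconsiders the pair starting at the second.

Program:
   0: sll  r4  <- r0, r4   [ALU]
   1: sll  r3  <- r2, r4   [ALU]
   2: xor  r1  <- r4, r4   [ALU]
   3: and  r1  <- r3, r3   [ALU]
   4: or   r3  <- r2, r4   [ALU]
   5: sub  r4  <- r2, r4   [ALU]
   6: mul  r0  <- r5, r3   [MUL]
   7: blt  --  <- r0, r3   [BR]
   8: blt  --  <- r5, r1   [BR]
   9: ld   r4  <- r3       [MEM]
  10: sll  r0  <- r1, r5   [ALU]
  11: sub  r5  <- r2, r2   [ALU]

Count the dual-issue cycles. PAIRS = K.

PAIRS = 5

[0] i0  sll.ALU  -- RAW r4
[1] i1,i2  sll.ALU;xor.ALU  -- 2-wide
[2] i3,i4  and.ALU;or.ALU  -- 2-wide
[3] i5,i6  sub.ALU;mul.MUL  -- 2-wide
[4] i7  blt.BR  -- no-port BR/BR
[5] i8,i9  blt.BR;ld.MEM  -- 2-wide
[6] i10,i11  sll.ALU;sub.ALU  -- 2-wide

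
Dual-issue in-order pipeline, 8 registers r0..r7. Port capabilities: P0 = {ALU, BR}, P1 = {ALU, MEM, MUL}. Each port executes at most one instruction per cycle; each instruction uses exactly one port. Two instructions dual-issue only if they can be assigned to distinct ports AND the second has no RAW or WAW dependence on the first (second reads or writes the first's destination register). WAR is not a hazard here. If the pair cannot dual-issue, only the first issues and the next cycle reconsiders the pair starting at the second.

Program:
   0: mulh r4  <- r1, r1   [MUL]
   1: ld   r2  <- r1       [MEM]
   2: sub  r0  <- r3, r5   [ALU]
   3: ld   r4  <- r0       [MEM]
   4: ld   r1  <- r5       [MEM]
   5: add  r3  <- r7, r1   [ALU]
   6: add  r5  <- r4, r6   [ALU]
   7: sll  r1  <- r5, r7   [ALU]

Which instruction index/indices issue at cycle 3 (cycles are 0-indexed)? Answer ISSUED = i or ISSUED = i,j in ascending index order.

ISSUED = 4

  cy0 -> i0 (mulh) no-port MUL/MEM
  cy1 -> i1/i2 (ld+sub) dual
  cy2 -> i3 (ld) no-port MEM/MEM
  cy3 -> i4 (ld) RAW r1
  cy4 -> i5/i6 (add+add) dual
  cy5 -> i7 (sll) tail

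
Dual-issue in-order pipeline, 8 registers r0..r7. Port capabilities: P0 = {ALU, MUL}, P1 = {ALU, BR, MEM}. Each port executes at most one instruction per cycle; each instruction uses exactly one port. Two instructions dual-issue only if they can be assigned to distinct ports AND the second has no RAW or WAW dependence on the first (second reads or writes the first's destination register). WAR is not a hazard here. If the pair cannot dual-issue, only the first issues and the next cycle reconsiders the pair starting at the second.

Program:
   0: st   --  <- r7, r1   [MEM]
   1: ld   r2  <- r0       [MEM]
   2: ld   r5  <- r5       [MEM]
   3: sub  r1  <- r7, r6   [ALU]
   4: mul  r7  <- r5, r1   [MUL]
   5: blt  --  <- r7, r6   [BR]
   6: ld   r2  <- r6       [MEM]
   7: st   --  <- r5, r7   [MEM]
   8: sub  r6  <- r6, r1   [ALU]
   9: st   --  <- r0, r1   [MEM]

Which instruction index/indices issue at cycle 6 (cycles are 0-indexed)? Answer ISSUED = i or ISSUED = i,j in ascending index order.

ISSUED = 7,8

  cy0 -> i0 (st) no-port MEM/MEM
  cy1 -> i1 (ld) no-port MEM/MEM
  cy2 -> i2,i3 (ld/sub) pair
  cy3 -> i4 (mul) RAW r7
  cy4 -> i5 (blt) no-port BR/MEM
  cy5 -> i6 (ld) no-port MEM/MEM
  cy6 -> i7,i8 (st/sub) pair
  cy7 -> i9 (st) tail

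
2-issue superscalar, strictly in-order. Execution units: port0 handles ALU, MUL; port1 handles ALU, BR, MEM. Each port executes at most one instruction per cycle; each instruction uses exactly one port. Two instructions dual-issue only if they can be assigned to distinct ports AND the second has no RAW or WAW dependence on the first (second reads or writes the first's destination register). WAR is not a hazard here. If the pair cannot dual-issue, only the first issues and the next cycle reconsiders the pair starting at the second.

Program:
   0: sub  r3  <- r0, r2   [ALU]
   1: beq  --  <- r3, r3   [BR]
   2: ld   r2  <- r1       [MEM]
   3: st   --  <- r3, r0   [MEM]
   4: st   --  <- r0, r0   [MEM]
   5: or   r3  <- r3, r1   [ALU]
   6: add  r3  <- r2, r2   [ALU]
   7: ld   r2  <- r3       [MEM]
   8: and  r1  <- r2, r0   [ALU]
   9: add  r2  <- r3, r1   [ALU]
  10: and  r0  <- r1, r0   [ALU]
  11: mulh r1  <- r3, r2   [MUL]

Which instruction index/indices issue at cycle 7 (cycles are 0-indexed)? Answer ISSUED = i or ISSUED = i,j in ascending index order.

ISSUED = 8

[0] i0  sub.ALU  -- RAW r3
[1] i1  beq.BR  -- no-port BR/MEM
[2] i2  ld.MEM  -- no-port MEM/MEM
[3] i3  st.MEM  -- no-port MEM/MEM
[4] i4/i5  st.MEM/or.ALU  -- 2-wide
[5] i6  add.ALU  -- RAW r3
[6] i7  ld.MEM  -- RAW r2
[7] i8  and.ALU  -- RAW r1
[8] i9/i10  add.ALU/and.ALU  -- 2-wide
[9] i11  mulh.MUL  -- tail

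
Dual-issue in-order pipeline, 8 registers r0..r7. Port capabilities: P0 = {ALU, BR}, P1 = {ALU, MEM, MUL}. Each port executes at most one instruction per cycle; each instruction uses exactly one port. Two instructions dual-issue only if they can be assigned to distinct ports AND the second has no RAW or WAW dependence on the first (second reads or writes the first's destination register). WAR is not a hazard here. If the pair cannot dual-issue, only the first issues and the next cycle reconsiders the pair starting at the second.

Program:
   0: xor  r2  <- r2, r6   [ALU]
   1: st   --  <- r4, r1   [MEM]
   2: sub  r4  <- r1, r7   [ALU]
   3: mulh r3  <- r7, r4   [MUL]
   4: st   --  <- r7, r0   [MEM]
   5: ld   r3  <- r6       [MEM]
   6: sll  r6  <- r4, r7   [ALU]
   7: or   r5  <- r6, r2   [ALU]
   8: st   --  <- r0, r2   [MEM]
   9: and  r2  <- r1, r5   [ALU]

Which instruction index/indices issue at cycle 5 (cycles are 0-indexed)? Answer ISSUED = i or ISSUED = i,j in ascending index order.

0. xor.ALU/st.MEM @i0&i1  | pair
1. sub.ALU @i2  | RAW r4
2. mulh.MUL @i3  | no-port MUL/MEM
3. st.MEM @i4  | no-port MEM/MEM
4. ld.MEM/sll.ALU @i5&i6  | pair
5. or.ALU/st.MEM @i7&i8  | pair
6. and.ALU @i9  | tail

ISSUED = 7,8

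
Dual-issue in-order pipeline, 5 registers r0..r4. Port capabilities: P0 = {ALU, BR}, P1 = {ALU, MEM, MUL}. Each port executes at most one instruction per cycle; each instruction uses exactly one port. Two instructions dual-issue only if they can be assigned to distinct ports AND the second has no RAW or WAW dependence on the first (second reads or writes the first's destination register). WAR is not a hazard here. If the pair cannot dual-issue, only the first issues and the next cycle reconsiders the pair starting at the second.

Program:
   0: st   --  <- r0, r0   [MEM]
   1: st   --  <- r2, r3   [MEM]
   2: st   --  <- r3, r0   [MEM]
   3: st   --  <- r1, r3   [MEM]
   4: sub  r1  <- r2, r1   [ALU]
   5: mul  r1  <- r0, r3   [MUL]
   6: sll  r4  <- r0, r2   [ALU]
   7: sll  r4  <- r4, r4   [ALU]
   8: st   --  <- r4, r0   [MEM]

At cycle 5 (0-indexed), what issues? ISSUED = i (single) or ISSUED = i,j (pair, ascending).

0. st @i0  | no-port MEM/MEM
1. st @i1  | no-port MEM/MEM
2. st @i2  | no-port MEM/MEM
3. st sub @i3,i4  | dual
4. mul sll @i5,i6  | dual
5. sll @i7  | RAW r4
6. st @i8  | tail

ISSUED = 7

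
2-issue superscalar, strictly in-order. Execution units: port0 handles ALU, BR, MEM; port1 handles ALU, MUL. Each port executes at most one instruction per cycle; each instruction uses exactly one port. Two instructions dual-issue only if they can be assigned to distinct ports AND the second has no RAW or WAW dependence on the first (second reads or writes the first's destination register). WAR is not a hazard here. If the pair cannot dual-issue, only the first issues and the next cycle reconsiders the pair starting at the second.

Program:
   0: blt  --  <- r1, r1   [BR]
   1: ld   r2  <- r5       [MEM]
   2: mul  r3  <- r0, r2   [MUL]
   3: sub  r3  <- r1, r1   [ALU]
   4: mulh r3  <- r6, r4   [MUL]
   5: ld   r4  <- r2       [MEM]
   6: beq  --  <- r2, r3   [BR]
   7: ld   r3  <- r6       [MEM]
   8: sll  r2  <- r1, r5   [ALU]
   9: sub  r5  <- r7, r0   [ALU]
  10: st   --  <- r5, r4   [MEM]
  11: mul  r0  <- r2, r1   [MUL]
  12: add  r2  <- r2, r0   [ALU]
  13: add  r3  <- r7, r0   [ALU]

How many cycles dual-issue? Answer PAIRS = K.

PAIRS = 4

0. blt.BR @i0  | no-port BR/MEM
1. ld.MEM @i1  | RAW r2
2. mul.MUL @i2  | WAW r3
3. sub.ALU @i3  | WAW r3
4. mulh.MUL;ld.MEM @i4&i5  | 2-wide
5. beq.BR @i6  | no-port BR/MEM
6. ld.MEM;sll.ALU @i7&i8  | 2-wide
7. sub.ALU @i9  | RAW r5
8. st.MEM;mul.MUL @i10&i11  | 2-wide
9. add.ALU;add.ALU @i12&i13  | 2-wide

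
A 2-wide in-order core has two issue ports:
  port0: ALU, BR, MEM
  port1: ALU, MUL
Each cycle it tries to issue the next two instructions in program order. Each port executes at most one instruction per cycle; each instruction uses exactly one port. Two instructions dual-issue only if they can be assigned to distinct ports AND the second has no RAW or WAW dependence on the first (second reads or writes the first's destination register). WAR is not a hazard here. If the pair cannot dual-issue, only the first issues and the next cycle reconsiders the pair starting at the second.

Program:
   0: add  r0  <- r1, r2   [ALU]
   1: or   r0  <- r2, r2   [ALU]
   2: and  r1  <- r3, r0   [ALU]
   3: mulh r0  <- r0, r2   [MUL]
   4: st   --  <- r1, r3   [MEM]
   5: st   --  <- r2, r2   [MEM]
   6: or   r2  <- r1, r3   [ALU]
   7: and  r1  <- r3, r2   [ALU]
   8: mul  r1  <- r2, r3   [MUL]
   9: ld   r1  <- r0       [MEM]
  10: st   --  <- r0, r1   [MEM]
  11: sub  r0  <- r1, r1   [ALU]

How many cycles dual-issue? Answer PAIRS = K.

PAIRS = 3

  cy0 -> i0 (add.ALU) WAW r0
  cy1 -> i1 (or.ALU) RAW r0
  cy2 -> i2/i3 (and.ALU+mulh.MUL) pair
  cy3 -> i4 (st.MEM) no-port MEM/MEM
  cy4 -> i5/i6 (st.MEM+or.ALU) pair
  cy5 -> i7 (and.ALU) WAW r1
  cy6 -> i8 (mul.MUL) WAW r1
  cy7 -> i9 (ld.MEM) no-port MEM/MEM
  cy8 -> i10/i11 (st.MEM+sub.ALU) pair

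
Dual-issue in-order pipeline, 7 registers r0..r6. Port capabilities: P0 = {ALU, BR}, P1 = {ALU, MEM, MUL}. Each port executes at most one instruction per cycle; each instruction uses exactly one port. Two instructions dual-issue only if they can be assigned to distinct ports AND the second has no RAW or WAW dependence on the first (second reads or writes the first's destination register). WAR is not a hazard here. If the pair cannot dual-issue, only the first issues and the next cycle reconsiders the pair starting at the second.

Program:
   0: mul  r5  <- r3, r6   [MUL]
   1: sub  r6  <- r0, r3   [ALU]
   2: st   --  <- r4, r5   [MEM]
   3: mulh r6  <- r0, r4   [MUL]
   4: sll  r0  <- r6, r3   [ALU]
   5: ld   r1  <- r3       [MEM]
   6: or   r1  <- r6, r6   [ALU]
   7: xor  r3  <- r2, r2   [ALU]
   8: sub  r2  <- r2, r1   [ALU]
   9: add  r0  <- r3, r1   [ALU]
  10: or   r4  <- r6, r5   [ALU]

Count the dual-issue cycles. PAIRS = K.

  cy0 -> i0&i1 (mul.MUL sub.ALU) dual
  cy1 -> i2 (st.MEM) no-port MEM/MUL
  cy2 -> i3 (mulh.MUL) RAW r6
  cy3 -> i4&i5 (sll.ALU ld.MEM) dual
  cy4 -> i6&i7 (or.ALU xor.ALU) dual
  cy5 -> i8&i9 (sub.ALU add.ALU) dual
  cy6 -> i10 (or.ALU) tail

PAIRS = 4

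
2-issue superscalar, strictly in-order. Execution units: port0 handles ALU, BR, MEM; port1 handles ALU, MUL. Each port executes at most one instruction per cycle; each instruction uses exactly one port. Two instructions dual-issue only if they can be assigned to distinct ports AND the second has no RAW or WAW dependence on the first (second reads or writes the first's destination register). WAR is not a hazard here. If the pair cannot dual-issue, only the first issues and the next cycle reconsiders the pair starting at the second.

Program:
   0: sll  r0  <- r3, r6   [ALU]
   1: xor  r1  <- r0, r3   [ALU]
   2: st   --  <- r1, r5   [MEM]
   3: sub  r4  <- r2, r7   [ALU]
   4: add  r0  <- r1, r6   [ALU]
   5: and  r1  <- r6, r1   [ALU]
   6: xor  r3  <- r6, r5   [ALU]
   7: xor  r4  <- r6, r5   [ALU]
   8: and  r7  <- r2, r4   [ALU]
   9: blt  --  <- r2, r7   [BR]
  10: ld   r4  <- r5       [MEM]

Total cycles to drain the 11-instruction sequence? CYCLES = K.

c0: i0 sll  RAW r0
c1: i1 xor  RAW r1
c2: i2/i3 st;sub  2-wide
c3: i4/i5 add;and  2-wide
c4: i6/i7 xor;xor  2-wide
c5: i8 and  RAW r7
c6: i9 blt  no-port BR/MEM
c7: i10 ld  tail

CYCLES = 8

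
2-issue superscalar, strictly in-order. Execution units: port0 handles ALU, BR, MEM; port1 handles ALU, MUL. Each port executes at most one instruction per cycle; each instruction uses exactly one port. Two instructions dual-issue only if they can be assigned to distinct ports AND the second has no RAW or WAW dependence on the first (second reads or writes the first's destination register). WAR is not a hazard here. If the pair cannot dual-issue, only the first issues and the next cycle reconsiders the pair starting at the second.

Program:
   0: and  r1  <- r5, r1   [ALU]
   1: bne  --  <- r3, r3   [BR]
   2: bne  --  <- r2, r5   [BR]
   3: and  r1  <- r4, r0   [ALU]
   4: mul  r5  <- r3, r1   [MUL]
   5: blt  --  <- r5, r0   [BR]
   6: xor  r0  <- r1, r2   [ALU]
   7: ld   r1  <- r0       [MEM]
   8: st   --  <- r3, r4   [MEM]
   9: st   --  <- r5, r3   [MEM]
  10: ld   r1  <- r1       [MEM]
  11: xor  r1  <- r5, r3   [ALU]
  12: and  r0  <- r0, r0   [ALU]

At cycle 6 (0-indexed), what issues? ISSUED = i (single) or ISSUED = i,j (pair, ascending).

ISSUED = 9

[0] i0/i1  and.ALU+bne.BR  -- 2-wide
[1] i2/i3  bne.BR+and.ALU  -- 2-wide
[2] i4  mul.MUL  -- RAW r5
[3] i5/i6  blt.BR+xor.ALU  -- 2-wide
[4] i7  ld.MEM  -- no-port MEM/MEM
[5] i8  st.MEM  -- no-port MEM/MEM
[6] i9  st.MEM  -- no-port MEM/MEM
[7] i10  ld.MEM  -- WAW r1
[8] i11/i12  xor.ALU+and.ALU  -- 2-wide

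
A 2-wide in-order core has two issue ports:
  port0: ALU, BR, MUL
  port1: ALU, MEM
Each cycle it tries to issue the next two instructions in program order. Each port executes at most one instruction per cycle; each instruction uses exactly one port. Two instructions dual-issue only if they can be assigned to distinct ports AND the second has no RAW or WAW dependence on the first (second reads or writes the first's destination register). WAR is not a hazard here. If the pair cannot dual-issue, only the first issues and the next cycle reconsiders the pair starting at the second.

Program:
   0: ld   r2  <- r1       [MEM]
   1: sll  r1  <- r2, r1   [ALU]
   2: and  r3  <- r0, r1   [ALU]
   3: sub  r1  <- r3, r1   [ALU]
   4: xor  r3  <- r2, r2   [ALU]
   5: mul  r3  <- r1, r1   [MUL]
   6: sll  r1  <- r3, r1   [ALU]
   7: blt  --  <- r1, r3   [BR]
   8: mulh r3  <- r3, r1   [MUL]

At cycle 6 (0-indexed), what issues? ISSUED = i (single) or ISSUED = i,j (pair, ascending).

#0 head=0: ld i0 RAW r2
#1 head=1: sll i1 RAW r1
#2 head=2: and i2 RAW r3
#3 head=3: sub;xor i3+i4 dual
#4 head=5: mul i5 RAW r3
#5 head=6: sll i6 RAW r1
#6 head=7: blt i7 no-port BR/MUL
#7 head=8: mulh i8 tail

ISSUED = 7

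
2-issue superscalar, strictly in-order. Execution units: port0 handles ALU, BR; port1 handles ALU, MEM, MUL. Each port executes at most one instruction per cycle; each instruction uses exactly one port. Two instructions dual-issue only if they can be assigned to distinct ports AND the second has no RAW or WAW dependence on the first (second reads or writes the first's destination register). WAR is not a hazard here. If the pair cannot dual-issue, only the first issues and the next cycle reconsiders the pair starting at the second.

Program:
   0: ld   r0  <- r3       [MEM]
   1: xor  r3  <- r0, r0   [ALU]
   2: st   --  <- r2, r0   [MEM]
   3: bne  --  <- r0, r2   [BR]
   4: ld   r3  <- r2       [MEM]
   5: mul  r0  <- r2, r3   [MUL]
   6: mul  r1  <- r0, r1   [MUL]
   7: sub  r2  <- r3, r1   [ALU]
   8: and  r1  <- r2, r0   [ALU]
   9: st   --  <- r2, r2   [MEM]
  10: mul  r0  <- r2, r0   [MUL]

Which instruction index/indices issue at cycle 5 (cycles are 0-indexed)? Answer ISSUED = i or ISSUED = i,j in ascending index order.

c0: i0 ld.MEM  RAW r0
c1: i1+i2 xor.ALU/st.MEM  dual
c2: i3+i4 bne.BR/ld.MEM  dual
c3: i5 mul.MUL  no-port MUL/MUL
c4: i6 mul.MUL  RAW r1
c5: i7 sub.ALU  RAW r2
c6: i8+i9 and.ALU/st.MEM  dual
c7: i10 mul.MUL  tail

ISSUED = 7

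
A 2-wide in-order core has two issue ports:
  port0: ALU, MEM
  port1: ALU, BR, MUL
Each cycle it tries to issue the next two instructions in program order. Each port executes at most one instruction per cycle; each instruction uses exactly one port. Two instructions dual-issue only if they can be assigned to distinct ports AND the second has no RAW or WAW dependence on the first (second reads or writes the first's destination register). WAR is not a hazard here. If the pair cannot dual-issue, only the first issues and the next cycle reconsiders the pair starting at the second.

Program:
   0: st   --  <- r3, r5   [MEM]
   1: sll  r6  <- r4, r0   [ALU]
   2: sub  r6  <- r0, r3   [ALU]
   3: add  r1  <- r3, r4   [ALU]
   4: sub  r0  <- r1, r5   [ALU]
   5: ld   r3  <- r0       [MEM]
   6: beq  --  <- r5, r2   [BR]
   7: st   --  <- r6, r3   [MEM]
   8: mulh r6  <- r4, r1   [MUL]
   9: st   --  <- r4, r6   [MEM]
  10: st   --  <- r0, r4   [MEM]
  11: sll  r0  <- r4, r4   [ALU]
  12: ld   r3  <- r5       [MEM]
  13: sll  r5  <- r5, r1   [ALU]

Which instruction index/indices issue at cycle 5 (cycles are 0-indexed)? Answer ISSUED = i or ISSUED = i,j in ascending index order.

ISSUED = 9

#0 head=0: st/sll i0/i1 dual
#1 head=2: sub/add i2/i3 dual
#2 head=4: sub i4 RAW r0
#3 head=5: ld/beq i5/i6 dual
#4 head=7: st/mulh i7/i8 dual
#5 head=9: st i9 no-port MEM/MEM
#6 head=10: st/sll i10/i11 dual
#7 head=12: ld/sll i12/i13 dual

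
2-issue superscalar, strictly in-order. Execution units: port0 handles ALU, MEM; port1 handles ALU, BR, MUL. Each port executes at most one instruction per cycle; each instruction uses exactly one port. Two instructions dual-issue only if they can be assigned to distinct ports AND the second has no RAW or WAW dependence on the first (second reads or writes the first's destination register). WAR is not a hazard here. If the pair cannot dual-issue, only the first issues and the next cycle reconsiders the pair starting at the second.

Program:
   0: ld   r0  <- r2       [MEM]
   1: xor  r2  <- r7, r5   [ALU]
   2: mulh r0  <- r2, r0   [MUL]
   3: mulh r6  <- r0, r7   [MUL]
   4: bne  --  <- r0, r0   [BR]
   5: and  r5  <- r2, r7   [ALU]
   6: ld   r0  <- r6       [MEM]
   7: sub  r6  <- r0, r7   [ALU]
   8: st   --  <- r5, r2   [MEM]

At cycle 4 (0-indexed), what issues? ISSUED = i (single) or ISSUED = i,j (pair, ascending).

ISSUED = 6

t=0 i0+i1:ld xor ; pair
t=1 i2:mulh ; no-port MUL/MUL
t=2 i3:mulh ; no-port MUL/BR
t=3 i4+i5:bne and ; pair
t=4 i6:ld ; RAW r0
t=5 i7+i8:sub st ; pair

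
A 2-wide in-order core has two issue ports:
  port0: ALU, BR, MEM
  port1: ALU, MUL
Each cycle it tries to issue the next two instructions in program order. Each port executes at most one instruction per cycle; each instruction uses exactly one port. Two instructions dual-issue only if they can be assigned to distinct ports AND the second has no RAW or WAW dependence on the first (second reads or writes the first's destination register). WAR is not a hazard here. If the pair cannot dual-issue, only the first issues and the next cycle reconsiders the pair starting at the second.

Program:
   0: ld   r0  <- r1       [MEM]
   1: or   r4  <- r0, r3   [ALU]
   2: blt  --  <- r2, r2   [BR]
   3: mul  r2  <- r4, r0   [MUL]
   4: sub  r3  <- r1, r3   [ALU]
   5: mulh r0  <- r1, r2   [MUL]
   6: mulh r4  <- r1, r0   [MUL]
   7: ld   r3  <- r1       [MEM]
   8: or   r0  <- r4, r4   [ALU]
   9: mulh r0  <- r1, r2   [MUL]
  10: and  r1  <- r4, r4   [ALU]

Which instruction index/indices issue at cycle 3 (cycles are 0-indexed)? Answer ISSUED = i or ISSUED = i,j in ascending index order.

#0 head=0: ld.MEM i0 RAW r0
#1 head=1: or.ALU blt.BR i1/i2 2-wide
#2 head=3: mul.MUL sub.ALU i3/i4 2-wide
#3 head=5: mulh.MUL i5 no-port MUL/MUL
#4 head=6: mulh.MUL ld.MEM i6/i7 2-wide
#5 head=8: or.ALU i8 WAW r0
#6 head=9: mulh.MUL and.ALU i9/i10 2-wide

ISSUED = 5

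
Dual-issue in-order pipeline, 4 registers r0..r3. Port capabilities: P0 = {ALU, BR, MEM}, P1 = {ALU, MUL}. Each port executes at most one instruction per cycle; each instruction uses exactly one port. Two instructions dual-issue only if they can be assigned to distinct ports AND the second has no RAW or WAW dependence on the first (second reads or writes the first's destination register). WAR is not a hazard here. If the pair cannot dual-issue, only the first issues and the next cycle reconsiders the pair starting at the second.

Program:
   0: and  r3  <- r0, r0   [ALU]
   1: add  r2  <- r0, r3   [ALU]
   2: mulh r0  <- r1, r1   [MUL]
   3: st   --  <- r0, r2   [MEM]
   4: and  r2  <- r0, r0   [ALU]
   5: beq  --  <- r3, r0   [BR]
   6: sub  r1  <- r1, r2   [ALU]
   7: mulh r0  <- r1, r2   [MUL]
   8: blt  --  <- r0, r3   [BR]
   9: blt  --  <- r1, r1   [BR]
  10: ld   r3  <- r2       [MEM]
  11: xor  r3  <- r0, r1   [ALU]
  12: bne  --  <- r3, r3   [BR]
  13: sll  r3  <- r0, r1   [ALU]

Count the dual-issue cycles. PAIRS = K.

#0 head=0: and.ALU i0 RAW r3
#1 head=1: add.ALU mulh.MUL i1,i2 2-wide
#2 head=3: st.MEM and.ALU i3,i4 2-wide
#3 head=5: beq.BR sub.ALU i5,i6 2-wide
#4 head=7: mulh.MUL i7 RAW r0
#5 head=8: blt.BR i8 no-port BR/BR
#6 head=9: blt.BR i9 no-port BR/MEM
#7 head=10: ld.MEM i10 WAW r3
#8 head=11: xor.ALU i11 RAW r3
#9 head=12: bne.BR sll.ALU i12,i13 2-wide

PAIRS = 4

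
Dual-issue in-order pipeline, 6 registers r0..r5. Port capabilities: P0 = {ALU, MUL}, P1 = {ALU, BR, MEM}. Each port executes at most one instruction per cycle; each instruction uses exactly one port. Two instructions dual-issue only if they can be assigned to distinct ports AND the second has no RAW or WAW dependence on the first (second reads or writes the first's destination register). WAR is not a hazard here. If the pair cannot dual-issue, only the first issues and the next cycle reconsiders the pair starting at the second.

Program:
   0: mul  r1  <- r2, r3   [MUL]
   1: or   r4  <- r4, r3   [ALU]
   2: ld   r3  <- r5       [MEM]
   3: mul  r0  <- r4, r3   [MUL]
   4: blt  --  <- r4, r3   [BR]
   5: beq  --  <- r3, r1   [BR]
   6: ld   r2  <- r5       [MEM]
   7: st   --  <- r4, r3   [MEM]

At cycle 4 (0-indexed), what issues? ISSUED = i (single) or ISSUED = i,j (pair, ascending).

0. mul+or @i0/i1  | 2-wide
1. ld @i2  | RAW r3
2. mul+blt @i3/i4  | 2-wide
3. beq @i5  | no-port BR/MEM
4. ld @i6  | no-port MEM/MEM
5. st @i7  | tail

ISSUED = 6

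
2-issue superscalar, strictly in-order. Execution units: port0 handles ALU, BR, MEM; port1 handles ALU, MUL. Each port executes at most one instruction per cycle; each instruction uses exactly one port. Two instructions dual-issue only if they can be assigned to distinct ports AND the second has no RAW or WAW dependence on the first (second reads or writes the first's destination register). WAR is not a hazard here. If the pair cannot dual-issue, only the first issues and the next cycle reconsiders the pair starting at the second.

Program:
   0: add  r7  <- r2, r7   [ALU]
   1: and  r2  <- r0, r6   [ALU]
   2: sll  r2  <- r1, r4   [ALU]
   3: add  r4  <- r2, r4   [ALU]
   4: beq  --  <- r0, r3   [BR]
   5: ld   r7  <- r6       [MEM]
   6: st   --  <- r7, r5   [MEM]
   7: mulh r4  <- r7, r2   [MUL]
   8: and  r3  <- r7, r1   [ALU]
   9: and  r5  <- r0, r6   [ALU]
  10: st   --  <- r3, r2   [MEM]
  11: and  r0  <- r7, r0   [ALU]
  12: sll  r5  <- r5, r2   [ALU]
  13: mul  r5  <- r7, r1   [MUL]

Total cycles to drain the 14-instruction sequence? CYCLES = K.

  cy0 -> i0&i1 (add.ALU and.ALU) dual
  cy1 -> i2 (sll.ALU) RAW r2
  cy2 -> i3&i4 (add.ALU beq.BR) dual
  cy3 -> i5 (ld.MEM) no-port MEM/MEM
  cy4 -> i6&i7 (st.MEM mulh.MUL) dual
  cy5 -> i8&i9 (and.ALU and.ALU) dual
  cy6 -> i10&i11 (st.MEM and.ALU) dual
  cy7 -> i12 (sll.ALU) WAW r5
  cy8 -> i13 (mul.MUL) tail

CYCLES = 9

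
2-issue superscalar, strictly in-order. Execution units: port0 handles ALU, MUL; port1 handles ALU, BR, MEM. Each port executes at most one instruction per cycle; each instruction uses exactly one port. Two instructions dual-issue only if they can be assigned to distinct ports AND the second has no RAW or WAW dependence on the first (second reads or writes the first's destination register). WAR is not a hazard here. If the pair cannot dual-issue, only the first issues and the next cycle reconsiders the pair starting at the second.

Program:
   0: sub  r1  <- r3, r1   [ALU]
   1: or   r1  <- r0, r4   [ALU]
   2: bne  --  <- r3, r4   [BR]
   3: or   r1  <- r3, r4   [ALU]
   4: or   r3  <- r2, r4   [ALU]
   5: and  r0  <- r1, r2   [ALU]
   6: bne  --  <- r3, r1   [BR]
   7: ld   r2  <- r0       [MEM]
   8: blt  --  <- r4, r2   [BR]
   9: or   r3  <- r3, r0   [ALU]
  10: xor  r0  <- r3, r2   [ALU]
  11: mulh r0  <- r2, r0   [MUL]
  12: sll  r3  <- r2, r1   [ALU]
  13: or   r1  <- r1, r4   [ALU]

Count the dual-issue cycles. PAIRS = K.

[0] i0  sub  -- WAW r1
[1] i1&i2  or;bne  -- 2-wide
[2] i3&i4  or;or  -- 2-wide
[3] i5&i6  and;bne  -- 2-wide
[4] i7  ld  -- no-port MEM/BR
[5] i8&i9  blt;or  -- 2-wide
[6] i10  xor  -- RAW+WAW r0
[7] i11&i12  mulh;sll  -- 2-wide
[8] i13  or  -- tail

PAIRS = 5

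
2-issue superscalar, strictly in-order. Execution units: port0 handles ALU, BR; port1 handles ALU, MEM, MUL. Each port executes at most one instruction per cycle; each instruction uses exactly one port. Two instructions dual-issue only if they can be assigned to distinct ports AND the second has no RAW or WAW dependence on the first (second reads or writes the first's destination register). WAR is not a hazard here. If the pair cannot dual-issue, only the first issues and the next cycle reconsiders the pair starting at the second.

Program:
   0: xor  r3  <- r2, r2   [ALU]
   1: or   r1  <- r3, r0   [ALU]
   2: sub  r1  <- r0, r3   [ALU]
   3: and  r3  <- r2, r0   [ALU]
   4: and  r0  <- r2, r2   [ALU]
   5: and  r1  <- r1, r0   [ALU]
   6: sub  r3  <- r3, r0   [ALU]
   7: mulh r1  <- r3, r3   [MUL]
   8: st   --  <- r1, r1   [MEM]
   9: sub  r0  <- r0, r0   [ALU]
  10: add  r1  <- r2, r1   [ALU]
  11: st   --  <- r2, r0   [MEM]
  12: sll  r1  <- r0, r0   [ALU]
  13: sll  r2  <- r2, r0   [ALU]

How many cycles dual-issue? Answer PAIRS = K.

#0 head=0: xor.ALU i0 RAW r3
#1 head=1: or.ALU i1 WAW r1
#2 head=2: sub.ALU and.ALU i2,i3 2-wide
#3 head=4: and.ALU i4 RAW r0
#4 head=5: and.ALU sub.ALU i5,i6 2-wide
#5 head=7: mulh.MUL i7 no-port MUL/MEM
#6 head=8: st.MEM sub.ALU i8,i9 2-wide
#7 head=10: add.ALU st.MEM i10,i11 2-wide
#8 head=12: sll.ALU sll.ALU i12,i13 2-wide

PAIRS = 5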